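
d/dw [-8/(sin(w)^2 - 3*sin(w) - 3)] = 8*(2*sin(w) - 3)*cos(w)/(3*sin(w) + cos(w)^2 + 2)^2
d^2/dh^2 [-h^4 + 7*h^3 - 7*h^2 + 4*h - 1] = -12*h^2 + 42*h - 14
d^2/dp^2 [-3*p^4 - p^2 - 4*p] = -36*p^2 - 2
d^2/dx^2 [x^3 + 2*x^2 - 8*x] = 6*x + 4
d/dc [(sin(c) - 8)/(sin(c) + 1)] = 9*cos(c)/(sin(c) + 1)^2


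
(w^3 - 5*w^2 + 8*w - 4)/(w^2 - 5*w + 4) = (w^2 - 4*w + 4)/(w - 4)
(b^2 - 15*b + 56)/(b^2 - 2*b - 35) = (b - 8)/(b + 5)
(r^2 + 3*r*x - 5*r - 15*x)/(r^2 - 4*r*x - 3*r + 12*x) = (r^2 + 3*r*x - 5*r - 15*x)/(r^2 - 4*r*x - 3*r + 12*x)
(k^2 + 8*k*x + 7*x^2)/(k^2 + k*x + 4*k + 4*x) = (k + 7*x)/(k + 4)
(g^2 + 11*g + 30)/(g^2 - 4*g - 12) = (g^2 + 11*g + 30)/(g^2 - 4*g - 12)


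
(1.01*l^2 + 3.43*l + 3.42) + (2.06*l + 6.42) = 1.01*l^2 + 5.49*l + 9.84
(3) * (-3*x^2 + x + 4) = -9*x^2 + 3*x + 12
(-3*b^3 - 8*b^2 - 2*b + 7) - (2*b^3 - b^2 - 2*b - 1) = -5*b^3 - 7*b^2 + 8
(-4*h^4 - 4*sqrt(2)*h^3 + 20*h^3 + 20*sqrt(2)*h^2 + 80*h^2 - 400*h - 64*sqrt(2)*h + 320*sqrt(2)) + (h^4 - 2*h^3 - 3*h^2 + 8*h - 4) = -3*h^4 - 4*sqrt(2)*h^3 + 18*h^3 + 20*sqrt(2)*h^2 + 77*h^2 - 392*h - 64*sqrt(2)*h - 4 + 320*sqrt(2)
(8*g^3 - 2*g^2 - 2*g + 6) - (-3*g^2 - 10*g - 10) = 8*g^3 + g^2 + 8*g + 16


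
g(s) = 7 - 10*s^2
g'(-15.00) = 300.00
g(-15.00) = -2243.00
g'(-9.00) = 180.00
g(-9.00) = -803.00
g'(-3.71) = 74.20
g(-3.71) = -130.64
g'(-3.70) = 74.00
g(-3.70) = -129.90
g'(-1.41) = 28.20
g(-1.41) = -12.88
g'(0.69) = -13.80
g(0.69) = 2.24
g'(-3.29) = 65.80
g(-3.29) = -101.24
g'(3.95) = -79.00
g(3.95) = -149.02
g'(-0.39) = 7.80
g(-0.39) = 5.48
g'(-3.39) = 67.80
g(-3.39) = -107.92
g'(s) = -20*s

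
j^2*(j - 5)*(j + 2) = j^4 - 3*j^3 - 10*j^2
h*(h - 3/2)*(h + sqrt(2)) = h^3 - 3*h^2/2 + sqrt(2)*h^2 - 3*sqrt(2)*h/2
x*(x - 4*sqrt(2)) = x^2 - 4*sqrt(2)*x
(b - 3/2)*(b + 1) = b^2 - b/2 - 3/2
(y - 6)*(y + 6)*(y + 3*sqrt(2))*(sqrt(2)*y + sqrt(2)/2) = sqrt(2)*y^4 + sqrt(2)*y^3/2 + 6*y^3 - 36*sqrt(2)*y^2 + 3*y^2 - 216*y - 18*sqrt(2)*y - 108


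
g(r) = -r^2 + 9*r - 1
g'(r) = 9 - 2*r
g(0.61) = 4.12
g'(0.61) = 7.78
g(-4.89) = -68.92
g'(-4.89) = 18.78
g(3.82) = 18.79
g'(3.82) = 1.36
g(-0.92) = -10.13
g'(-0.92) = 10.84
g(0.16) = 0.41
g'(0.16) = 8.68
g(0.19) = 0.67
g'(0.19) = 8.62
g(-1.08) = -11.89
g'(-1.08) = 11.16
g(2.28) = 14.32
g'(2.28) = 4.44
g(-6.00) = -91.00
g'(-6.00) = 21.00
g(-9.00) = -163.00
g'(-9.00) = 27.00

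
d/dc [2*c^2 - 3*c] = 4*c - 3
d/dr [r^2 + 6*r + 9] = 2*r + 6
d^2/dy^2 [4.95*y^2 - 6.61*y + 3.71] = 9.90000000000000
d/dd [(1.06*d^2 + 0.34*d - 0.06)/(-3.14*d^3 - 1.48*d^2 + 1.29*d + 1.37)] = (3.3284*d^4 + 2.1352*d^3 + 1.3054*d^2 + 2.7268*d + 0.5432)/(9.8596*d^6 + 9.2944*d^5 - 5.9108*d^4 - 12.422*d^3 - 2.3911*d^2 + 3.5346*d + 1.8769)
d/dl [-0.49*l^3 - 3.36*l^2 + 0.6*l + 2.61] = -1.47*l^2 - 6.72*l + 0.6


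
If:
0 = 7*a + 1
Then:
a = -1/7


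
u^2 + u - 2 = (u - 1)*(u + 2)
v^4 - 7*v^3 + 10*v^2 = v^2*(v - 5)*(v - 2)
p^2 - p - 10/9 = (p - 5/3)*(p + 2/3)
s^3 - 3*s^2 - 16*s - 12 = (s - 6)*(s + 1)*(s + 2)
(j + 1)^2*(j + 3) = j^3 + 5*j^2 + 7*j + 3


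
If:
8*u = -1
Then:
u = -1/8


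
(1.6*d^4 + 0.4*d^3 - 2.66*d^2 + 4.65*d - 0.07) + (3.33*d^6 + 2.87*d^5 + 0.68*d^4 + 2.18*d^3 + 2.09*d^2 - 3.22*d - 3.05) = 3.33*d^6 + 2.87*d^5 + 2.28*d^4 + 2.58*d^3 - 0.57*d^2 + 1.43*d - 3.12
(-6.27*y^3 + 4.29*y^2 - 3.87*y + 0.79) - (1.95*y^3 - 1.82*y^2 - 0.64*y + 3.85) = -8.22*y^3 + 6.11*y^2 - 3.23*y - 3.06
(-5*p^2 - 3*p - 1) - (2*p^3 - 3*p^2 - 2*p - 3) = -2*p^3 - 2*p^2 - p + 2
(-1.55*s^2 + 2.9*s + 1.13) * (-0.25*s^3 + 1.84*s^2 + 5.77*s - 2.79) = 0.3875*s^5 - 3.577*s^4 - 3.89*s^3 + 23.1367*s^2 - 1.5709*s - 3.1527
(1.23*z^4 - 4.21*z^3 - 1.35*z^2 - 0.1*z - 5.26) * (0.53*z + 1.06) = 0.6519*z^5 - 0.9275*z^4 - 5.1781*z^3 - 1.484*z^2 - 2.8938*z - 5.5756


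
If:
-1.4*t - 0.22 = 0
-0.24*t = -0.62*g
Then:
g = -0.06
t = -0.16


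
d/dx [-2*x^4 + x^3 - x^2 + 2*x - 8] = -8*x^3 + 3*x^2 - 2*x + 2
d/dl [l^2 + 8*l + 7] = 2*l + 8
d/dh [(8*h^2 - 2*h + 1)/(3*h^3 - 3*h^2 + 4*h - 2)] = h*(-24*h^3 + 12*h^2 + 17*h - 26)/(9*h^6 - 18*h^5 + 33*h^4 - 36*h^3 + 28*h^2 - 16*h + 4)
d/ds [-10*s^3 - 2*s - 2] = -30*s^2 - 2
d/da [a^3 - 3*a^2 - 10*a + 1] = 3*a^2 - 6*a - 10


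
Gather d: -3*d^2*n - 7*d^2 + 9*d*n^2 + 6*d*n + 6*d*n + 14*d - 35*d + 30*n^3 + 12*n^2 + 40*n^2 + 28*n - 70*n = d^2*(-3*n - 7) + d*(9*n^2 + 12*n - 21) + 30*n^3 + 52*n^2 - 42*n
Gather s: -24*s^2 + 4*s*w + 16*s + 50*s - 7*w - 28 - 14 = -24*s^2 + s*(4*w + 66) - 7*w - 42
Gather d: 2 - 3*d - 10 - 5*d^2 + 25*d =-5*d^2 + 22*d - 8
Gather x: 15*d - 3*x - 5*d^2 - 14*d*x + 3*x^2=-5*d^2 + 15*d + 3*x^2 + x*(-14*d - 3)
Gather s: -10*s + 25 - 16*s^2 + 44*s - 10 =-16*s^2 + 34*s + 15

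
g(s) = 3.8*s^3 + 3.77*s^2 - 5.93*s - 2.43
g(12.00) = 7035.69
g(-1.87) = -3.01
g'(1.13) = 17.15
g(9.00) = 3019.77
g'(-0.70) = -5.62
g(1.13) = 1.17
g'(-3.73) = 124.55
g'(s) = 11.4*s^2 + 7.54*s - 5.93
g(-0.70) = 2.26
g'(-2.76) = 60.10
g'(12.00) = 1726.15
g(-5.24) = -414.58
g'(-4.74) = 214.46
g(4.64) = 430.83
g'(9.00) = 985.33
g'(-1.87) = 19.83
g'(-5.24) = 267.58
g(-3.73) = -125.06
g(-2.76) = -37.24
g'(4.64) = 274.49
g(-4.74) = -294.31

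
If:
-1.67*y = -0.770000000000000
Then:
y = 0.46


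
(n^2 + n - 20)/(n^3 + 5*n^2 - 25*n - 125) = (n - 4)/(n^2 - 25)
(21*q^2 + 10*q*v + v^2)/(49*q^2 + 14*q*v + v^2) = (3*q + v)/(7*q + v)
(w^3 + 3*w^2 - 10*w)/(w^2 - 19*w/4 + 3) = 4*w*(w^2 + 3*w - 10)/(4*w^2 - 19*w + 12)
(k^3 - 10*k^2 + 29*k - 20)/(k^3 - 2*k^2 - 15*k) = (k^2 - 5*k + 4)/(k*(k + 3))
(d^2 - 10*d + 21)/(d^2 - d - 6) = (d - 7)/(d + 2)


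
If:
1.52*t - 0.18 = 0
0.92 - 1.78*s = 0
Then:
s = 0.52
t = 0.12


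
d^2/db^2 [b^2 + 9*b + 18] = 2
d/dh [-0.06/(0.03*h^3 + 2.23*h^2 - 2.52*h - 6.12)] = (0.0054*h^2 + 0.2676*h - 0.1512)/(0.03*h^3 + 2.23*h^2 - 2.52*h - 6.12)^2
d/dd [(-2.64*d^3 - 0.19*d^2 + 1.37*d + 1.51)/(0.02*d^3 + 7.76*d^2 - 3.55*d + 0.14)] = (-20.4826*d^4 + 18.6892*d^3 - 11.1561*d^2 - 23.4884*d + 5.5523)/(0.0004*d^6 + 0.3104*d^5 + 60.0756*d^4 - 55.0904*d^3 + 14.7753*d^2 - 0.994*d + 0.0196)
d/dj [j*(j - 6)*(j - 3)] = 3*j^2 - 18*j + 18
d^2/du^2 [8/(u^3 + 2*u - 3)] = 16*(-3*u*(u^3 + 2*u - 3) + (3*u^2 + 2)^2)/(u^3 + 2*u - 3)^3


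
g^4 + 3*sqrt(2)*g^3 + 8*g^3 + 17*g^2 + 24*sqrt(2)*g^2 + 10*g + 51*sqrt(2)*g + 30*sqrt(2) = (g + 1)*(g + 2)*(g + 5)*(g + 3*sqrt(2))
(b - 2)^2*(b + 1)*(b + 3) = b^4 - 9*b^2 + 4*b + 12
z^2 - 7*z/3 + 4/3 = (z - 4/3)*(z - 1)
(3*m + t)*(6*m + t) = 18*m^2 + 9*m*t + t^2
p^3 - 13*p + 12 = (p - 3)*(p - 1)*(p + 4)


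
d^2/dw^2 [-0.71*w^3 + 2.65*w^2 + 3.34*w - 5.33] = 5.3 - 4.26*w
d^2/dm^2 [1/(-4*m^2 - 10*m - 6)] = (4*m^2 + 10*m - (4*m + 5)^2 + 6)/(2*m^2 + 5*m + 3)^3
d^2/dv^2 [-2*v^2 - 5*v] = -4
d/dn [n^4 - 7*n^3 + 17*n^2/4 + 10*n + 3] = 4*n^3 - 21*n^2 + 17*n/2 + 10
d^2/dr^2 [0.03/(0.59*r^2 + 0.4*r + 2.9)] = (-0.020886*r^2 - 0.01416*r + 0.03*(1.18*r + 0.4)*(2.36*r + 0.8) - 0.10266)/(0.59*r^2 + 0.4*r + 2.9)^3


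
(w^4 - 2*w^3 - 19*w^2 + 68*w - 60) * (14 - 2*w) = -2*w^5 + 18*w^4 + 10*w^3 - 402*w^2 + 1072*w - 840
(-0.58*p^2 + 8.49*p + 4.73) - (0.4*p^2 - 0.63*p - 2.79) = -0.98*p^2 + 9.12*p + 7.52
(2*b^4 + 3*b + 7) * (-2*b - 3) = -4*b^5 - 6*b^4 - 6*b^2 - 23*b - 21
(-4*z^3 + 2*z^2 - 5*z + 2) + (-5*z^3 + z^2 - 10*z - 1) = -9*z^3 + 3*z^2 - 15*z + 1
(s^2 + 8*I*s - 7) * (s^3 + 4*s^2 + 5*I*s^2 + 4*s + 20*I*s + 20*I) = s^5 + 4*s^4 + 13*I*s^4 - 43*s^3 + 52*I*s^3 - 188*s^2 + 17*I*s^2 - 188*s - 140*I*s - 140*I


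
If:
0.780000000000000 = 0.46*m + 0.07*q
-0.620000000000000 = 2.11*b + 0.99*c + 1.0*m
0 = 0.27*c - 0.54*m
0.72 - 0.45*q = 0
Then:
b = -2.34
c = 2.90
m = 1.45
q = 1.60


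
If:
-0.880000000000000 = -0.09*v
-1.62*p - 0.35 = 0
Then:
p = -0.22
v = 9.78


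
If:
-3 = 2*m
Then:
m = -3/2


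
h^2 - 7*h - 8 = (h - 8)*(h + 1)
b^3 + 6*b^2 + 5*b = b*(b + 1)*(b + 5)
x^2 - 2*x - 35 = (x - 7)*(x + 5)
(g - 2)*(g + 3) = g^2 + g - 6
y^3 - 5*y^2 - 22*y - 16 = (y - 8)*(y + 1)*(y + 2)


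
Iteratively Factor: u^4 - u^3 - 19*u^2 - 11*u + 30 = (u - 5)*(u^3 + 4*u^2 + u - 6) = (u - 5)*(u + 3)*(u^2 + u - 2) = (u - 5)*(u + 2)*(u + 3)*(u - 1)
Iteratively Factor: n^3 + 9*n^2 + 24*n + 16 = (n + 1)*(n^2 + 8*n + 16) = (n + 1)*(n + 4)*(n + 4)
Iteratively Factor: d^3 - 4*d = (d - 2)*(d^2 + 2*d) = d*(d - 2)*(d + 2)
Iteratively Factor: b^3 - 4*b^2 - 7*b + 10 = (b - 1)*(b^2 - 3*b - 10) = (b - 1)*(b + 2)*(b - 5)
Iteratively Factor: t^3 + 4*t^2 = (t)*(t^2 + 4*t) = t*(t + 4)*(t)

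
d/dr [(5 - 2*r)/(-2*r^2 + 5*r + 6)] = (-4*r^2 + 20*r - 37)/(4*r^4 - 20*r^3 + r^2 + 60*r + 36)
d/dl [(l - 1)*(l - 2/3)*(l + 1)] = 3*l^2 - 4*l/3 - 1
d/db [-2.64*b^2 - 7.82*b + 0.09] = -5.28*b - 7.82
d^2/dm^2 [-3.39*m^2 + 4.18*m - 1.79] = -6.78000000000000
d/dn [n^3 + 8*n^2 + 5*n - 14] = 3*n^2 + 16*n + 5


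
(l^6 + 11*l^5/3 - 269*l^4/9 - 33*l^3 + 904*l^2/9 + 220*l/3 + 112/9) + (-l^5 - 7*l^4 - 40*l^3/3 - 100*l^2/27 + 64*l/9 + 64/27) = l^6 + 8*l^5/3 - 332*l^4/9 - 139*l^3/3 + 2612*l^2/27 + 724*l/9 + 400/27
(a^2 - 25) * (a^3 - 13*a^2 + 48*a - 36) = a^5 - 13*a^4 + 23*a^3 + 289*a^2 - 1200*a + 900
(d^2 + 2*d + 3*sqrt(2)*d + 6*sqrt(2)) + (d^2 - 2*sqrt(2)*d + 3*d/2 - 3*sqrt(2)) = 2*d^2 + sqrt(2)*d + 7*d/2 + 3*sqrt(2)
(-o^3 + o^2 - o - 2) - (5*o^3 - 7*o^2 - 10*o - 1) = -6*o^3 + 8*o^2 + 9*o - 1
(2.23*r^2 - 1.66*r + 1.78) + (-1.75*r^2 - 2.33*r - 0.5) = 0.48*r^2 - 3.99*r + 1.28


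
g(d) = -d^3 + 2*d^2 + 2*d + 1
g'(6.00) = -82.00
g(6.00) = -131.00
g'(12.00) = -382.00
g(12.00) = -1415.00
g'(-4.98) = -92.32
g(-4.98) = 164.15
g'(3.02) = -13.28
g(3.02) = -2.26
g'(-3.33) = -44.59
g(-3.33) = 53.44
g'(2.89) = -11.50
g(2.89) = -0.65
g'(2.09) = -2.74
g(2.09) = 4.79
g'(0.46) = 3.21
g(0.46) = 2.25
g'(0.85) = 3.23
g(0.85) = 3.53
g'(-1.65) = -12.77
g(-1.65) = 7.64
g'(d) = -3*d^2 + 4*d + 2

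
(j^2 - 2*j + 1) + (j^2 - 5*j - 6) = 2*j^2 - 7*j - 5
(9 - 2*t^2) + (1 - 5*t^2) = 10 - 7*t^2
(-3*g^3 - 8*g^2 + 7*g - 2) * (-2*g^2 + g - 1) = 6*g^5 + 13*g^4 - 19*g^3 + 19*g^2 - 9*g + 2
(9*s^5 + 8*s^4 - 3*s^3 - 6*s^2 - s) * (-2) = -18*s^5 - 16*s^4 + 6*s^3 + 12*s^2 + 2*s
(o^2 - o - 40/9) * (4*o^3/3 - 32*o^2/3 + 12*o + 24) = 4*o^5/3 - 12*o^4 + 452*o^3/27 + 1604*o^2/27 - 232*o/3 - 320/3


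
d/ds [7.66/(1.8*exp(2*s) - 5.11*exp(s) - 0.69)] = (39.1426 - 27.576*exp(s))*exp(s)/(-1.8*exp(2*s) + 5.11*exp(s) + 0.69)^2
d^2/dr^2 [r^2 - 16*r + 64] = 2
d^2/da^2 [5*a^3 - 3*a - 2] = 30*a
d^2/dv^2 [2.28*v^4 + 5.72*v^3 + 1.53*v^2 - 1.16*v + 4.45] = 27.36*v^2 + 34.32*v + 3.06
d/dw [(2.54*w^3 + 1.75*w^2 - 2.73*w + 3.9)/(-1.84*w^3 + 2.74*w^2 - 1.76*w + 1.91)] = (10.1796*w^4 - 18.9872*w^3 + 40.4824*w^2 - 14.687*w + 1.6497)/(3.3856*w^6 - 10.0832*w^5 + 13.9844*w^4 - 16.6736*w^3 + 13.5644*w^2 - 6.7232*w + 3.6481)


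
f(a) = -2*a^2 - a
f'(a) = -4*a - 1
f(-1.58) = -3.41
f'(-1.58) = 5.32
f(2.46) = -14.56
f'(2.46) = -10.84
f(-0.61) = -0.13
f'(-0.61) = 1.44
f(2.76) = -18.00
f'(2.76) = -12.04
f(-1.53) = -3.15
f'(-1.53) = 5.12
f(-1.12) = -1.39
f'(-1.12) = 3.48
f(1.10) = -3.52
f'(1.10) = -5.40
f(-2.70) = -11.88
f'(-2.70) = 9.80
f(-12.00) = -276.00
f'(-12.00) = 47.00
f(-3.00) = -15.00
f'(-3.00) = 11.00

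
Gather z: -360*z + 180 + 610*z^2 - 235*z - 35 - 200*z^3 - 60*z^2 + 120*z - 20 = -200*z^3 + 550*z^2 - 475*z + 125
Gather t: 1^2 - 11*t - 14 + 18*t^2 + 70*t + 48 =18*t^2 + 59*t + 35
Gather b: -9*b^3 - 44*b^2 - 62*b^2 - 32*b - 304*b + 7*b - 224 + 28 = -9*b^3 - 106*b^2 - 329*b - 196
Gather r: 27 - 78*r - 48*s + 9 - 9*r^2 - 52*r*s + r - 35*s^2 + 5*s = -9*r^2 + r*(-52*s - 77) - 35*s^2 - 43*s + 36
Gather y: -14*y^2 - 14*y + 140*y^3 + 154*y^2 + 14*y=140*y^3 + 140*y^2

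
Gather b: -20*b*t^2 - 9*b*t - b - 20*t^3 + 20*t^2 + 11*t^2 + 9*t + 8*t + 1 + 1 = b*(-20*t^2 - 9*t - 1) - 20*t^3 + 31*t^2 + 17*t + 2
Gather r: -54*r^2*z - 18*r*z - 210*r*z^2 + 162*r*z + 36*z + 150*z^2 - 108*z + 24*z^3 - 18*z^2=-54*r^2*z + r*(-210*z^2 + 144*z) + 24*z^3 + 132*z^2 - 72*z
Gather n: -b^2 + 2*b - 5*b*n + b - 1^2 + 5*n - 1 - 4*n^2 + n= -b^2 + 3*b - 4*n^2 + n*(6 - 5*b) - 2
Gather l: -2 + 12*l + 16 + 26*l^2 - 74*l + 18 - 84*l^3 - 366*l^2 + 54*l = -84*l^3 - 340*l^2 - 8*l + 32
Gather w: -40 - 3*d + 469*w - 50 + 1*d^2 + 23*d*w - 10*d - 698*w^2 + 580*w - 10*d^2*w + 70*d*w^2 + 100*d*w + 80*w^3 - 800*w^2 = d^2 - 13*d + 80*w^3 + w^2*(70*d - 1498) + w*(-10*d^2 + 123*d + 1049) - 90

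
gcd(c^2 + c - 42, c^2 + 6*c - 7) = c + 7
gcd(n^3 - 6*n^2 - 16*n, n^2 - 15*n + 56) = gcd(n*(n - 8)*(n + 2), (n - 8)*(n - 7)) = n - 8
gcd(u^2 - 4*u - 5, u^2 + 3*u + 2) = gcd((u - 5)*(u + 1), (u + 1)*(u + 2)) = u + 1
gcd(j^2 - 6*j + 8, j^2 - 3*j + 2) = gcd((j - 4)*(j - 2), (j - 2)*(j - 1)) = j - 2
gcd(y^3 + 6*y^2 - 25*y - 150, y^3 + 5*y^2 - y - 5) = y + 5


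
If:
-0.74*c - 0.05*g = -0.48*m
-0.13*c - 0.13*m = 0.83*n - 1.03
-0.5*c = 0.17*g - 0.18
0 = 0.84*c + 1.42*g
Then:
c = 0.45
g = -0.27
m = 0.67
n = 1.07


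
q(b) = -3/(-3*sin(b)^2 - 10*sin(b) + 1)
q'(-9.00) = 0.97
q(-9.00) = -0.65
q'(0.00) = -30.00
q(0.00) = -3.00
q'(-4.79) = -0.03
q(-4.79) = 0.25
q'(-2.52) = 0.47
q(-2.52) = -0.52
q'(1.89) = 0.12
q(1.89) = 0.27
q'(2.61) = 1.44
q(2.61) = 0.62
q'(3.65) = 0.70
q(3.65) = -0.58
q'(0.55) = -1.32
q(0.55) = 0.59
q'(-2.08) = 0.13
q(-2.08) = -0.40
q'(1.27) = -0.11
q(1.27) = 0.27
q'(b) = -3*(6*sin(b)*cos(b) + 10*cos(b))/(-3*sin(b)^2 - 10*sin(b) + 1)^2 = -6*(3*sin(b) + 5)*cos(b)/(3*sin(b)^2 + 10*sin(b) - 1)^2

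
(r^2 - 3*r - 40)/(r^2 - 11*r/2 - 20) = 2*(r + 5)/(2*r + 5)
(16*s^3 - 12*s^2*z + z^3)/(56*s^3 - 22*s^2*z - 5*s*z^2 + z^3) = (-2*s + z)/(-7*s + z)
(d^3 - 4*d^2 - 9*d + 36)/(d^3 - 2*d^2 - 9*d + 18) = (d - 4)/(d - 2)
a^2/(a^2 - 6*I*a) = a/(a - 6*I)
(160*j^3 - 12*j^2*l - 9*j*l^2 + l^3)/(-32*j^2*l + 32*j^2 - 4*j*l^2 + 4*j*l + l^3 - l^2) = (-5*j + l)/(l - 1)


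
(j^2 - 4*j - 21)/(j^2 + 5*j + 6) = (j - 7)/(j + 2)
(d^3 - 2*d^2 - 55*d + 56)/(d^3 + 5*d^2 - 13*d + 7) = (d - 8)/(d - 1)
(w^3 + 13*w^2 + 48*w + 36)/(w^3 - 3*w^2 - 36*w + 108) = (w^2 + 7*w + 6)/(w^2 - 9*w + 18)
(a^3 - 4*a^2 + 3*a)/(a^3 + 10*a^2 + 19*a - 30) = a*(a - 3)/(a^2 + 11*a + 30)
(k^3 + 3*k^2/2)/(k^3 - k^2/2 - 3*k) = k/(k - 2)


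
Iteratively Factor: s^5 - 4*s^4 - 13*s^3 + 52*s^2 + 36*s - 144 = (s - 3)*(s^4 - s^3 - 16*s^2 + 4*s + 48) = (s - 3)*(s + 3)*(s^3 - 4*s^2 - 4*s + 16) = (s - 3)*(s - 2)*(s + 3)*(s^2 - 2*s - 8) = (s - 4)*(s - 3)*(s - 2)*(s + 3)*(s + 2)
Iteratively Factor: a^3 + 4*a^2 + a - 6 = (a + 2)*(a^2 + 2*a - 3) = (a - 1)*(a + 2)*(a + 3)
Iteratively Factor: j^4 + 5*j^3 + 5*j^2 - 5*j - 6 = (j + 3)*(j^3 + 2*j^2 - j - 2) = (j + 2)*(j + 3)*(j^2 - 1) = (j + 1)*(j + 2)*(j + 3)*(j - 1)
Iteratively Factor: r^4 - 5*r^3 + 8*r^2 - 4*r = (r - 2)*(r^3 - 3*r^2 + 2*r) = (r - 2)^2*(r^2 - r) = r*(r - 2)^2*(r - 1)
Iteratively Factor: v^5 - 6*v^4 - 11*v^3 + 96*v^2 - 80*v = (v + 4)*(v^4 - 10*v^3 + 29*v^2 - 20*v) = (v - 1)*(v + 4)*(v^3 - 9*v^2 + 20*v) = (v - 4)*(v - 1)*(v + 4)*(v^2 - 5*v) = v*(v - 4)*(v - 1)*(v + 4)*(v - 5)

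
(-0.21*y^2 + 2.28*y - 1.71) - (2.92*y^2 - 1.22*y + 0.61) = -3.13*y^2 + 3.5*y - 2.32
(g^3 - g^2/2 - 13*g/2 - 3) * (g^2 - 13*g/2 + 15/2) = g^5 - 7*g^4 + 17*g^3/4 + 71*g^2/2 - 117*g/4 - 45/2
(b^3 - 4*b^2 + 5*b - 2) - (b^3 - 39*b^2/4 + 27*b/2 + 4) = 23*b^2/4 - 17*b/2 - 6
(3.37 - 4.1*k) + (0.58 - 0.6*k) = 3.95 - 4.7*k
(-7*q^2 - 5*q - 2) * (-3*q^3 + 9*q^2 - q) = 21*q^5 - 48*q^4 - 32*q^3 - 13*q^2 + 2*q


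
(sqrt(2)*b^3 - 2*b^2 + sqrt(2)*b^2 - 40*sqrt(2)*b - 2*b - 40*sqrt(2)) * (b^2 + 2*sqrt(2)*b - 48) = sqrt(2)*b^5 + sqrt(2)*b^4 + 2*b^4 - 92*sqrt(2)*b^3 + 2*b^3 - 92*sqrt(2)*b^2 - 64*b^2 - 64*b + 1920*sqrt(2)*b + 1920*sqrt(2)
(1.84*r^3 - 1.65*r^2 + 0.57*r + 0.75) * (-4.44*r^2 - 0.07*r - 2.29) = -8.1696*r^5 + 7.1972*r^4 - 6.6289*r^3 + 0.4086*r^2 - 1.3578*r - 1.7175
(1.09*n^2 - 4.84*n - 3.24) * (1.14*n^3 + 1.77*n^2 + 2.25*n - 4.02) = 1.2426*n^5 - 3.5883*n^4 - 9.8079*n^3 - 21.0066*n^2 + 12.1668*n + 13.0248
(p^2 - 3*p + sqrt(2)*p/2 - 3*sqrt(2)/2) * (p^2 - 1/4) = p^4 - 3*p^3 + sqrt(2)*p^3/2 - 3*sqrt(2)*p^2/2 - p^2/4 - sqrt(2)*p/8 + 3*p/4 + 3*sqrt(2)/8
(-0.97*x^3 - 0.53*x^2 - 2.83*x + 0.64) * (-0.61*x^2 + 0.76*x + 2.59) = 0.5917*x^5 - 0.4139*x^4 - 1.1888*x^3 - 3.9139*x^2 - 6.8433*x + 1.6576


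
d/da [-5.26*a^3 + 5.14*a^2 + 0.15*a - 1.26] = -15.78*a^2 + 10.28*a + 0.15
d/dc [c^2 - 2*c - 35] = 2*c - 2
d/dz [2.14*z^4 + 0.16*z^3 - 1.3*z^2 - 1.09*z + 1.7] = 8.56*z^3 + 0.48*z^2 - 2.6*z - 1.09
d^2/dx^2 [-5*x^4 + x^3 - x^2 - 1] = -60*x^2 + 6*x - 2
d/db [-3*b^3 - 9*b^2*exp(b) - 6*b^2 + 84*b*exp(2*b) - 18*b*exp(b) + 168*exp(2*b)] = -9*b^2*exp(b) - 9*b^2 + 168*b*exp(2*b) - 36*b*exp(b) - 12*b + 420*exp(2*b) - 18*exp(b)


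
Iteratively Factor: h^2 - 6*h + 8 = (h - 2)*(h - 4)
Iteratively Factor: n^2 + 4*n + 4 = (n + 2)*(n + 2)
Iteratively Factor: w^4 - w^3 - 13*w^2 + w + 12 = (w + 1)*(w^3 - 2*w^2 - 11*w + 12) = (w + 1)*(w + 3)*(w^2 - 5*w + 4) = (w - 1)*(w + 1)*(w + 3)*(w - 4)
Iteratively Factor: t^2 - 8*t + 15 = (t - 3)*(t - 5)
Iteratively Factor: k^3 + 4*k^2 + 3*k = (k + 3)*(k^2 + k) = (k + 1)*(k + 3)*(k)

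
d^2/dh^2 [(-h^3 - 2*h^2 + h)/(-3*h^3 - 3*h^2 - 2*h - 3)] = 2*(9*h^6 - 45*h^5 - 117*h^4 - 146*h^3 + 18*h^2 + 54*h + 24)/(27*h^9 + 81*h^8 + 135*h^7 + 216*h^6 + 252*h^5 + 225*h^4 + 197*h^3 + 117*h^2 + 54*h + 27)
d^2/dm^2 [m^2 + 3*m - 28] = 2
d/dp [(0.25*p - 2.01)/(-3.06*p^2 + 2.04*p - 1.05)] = (0.765*p^2 - 12.3012*p + 3.8379)/(9.3636*p^4 - 12.4848*p^3 + 10.5876*p^2 - 4.284*p + 1.1025)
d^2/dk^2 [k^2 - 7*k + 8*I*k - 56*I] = 2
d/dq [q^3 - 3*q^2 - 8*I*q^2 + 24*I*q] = 3*q^2 - 6*q - 16*I*q + 24*I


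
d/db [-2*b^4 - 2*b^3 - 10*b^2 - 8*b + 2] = -8*b^3 - 6*b^2 - 20*b - 8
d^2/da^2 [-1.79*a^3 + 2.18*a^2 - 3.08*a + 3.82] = 4.36 - 10.74*a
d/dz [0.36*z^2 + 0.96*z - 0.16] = 0.72*z + 0.96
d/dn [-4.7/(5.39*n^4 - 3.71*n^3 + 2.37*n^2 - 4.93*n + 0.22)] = (101.332*n^3 - 52.311*n^2 + 22.278*n - 23.171)/(5.39*n^4 - 3.71*n^3 + 2.37*n^2 - 4.93*n + 0.22)^2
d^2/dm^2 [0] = 0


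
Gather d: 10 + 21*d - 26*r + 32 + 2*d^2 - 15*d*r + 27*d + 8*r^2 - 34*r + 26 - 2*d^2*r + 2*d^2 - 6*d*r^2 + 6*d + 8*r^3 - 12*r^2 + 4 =d^2*(4 - 2*r) + d*(-6*r^2 - 15*r + 54) + 8*r^3 - 4*r^2 - 60*r + 72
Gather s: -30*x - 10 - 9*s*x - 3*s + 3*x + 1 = s*(-9*x - 3) - 27*x - 9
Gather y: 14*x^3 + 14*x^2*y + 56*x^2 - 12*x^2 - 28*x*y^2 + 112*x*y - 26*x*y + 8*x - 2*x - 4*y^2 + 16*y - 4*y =14*x^3 + 44*x^2 + 6*x + y^2*(-28*x - 4) + y*(14*x^2 + 86*x + 12)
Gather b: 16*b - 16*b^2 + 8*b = -16*b^2 + 24*b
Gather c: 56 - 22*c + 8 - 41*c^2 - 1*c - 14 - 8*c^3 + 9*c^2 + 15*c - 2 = -8*c^3 - 32*c^2 - 8*c + 48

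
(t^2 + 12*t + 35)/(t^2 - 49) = (t + 5)/(t - 7)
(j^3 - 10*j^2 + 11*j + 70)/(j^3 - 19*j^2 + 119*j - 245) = (j + 2)/(j - 7)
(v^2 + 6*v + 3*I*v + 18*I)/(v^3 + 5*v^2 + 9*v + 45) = (v + 6)/(v^2 + v*(5 - 3*I) - 15*I)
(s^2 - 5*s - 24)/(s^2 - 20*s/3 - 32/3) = 3*(s + 3)/(3*s + 4)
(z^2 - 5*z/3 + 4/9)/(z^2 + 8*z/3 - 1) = (z - 4/3)/(z + 3)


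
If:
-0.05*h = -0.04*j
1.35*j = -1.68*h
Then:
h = 0.00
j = 0.00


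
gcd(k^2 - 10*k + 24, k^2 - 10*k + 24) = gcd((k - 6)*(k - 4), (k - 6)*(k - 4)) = k^2 - 10*k + 24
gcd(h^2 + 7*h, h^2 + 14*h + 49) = h + 7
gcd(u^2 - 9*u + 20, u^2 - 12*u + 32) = u - 4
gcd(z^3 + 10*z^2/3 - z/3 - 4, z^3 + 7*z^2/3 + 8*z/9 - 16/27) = z + 4/3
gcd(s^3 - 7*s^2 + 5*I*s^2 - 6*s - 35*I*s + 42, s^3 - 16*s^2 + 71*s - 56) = s - 7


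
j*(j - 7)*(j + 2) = j^3 - 5*j^2 - 14*j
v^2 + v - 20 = (v - 4)*(v + 5)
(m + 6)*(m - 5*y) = m^2 - 5*m*y + 6*m - 30*y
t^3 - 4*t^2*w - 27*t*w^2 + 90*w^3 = (t - 6*w)*(t - 3*w)*(t + 5*w)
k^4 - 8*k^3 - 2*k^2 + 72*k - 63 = (k - 7)*(k - 3)*(k - 1)*(k + 3)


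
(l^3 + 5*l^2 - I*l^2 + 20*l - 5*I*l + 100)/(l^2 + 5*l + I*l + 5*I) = (l^2 - I*l + 20)/(l + I)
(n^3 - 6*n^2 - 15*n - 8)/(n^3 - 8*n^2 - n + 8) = (n + 1)/(n - 1)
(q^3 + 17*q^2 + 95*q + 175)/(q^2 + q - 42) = (q^2 + 10*q + 25)/(q - 6)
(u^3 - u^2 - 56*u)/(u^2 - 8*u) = u + 7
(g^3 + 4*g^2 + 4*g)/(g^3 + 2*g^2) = (g + 2)/g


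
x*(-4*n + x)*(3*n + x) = -12*n^2*x - n*x^2 + x^3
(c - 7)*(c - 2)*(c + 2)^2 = c^4 - 5*c^3 - 18*c^2 + 20*c + 56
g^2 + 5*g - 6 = (g - 1)*(g + 6)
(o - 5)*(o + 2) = o^2 - 3*o - 10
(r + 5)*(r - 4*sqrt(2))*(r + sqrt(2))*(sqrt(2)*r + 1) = sqrt(2)*r^4 - 5*r^3 + 5*sqrt(2)*r^3 - 25*r^2 - 11*sqrt(2)*r^2 - 55*sqrt(2)*r - 8*r - 40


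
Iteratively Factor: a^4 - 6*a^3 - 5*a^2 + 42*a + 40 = (a - 5)*(a^3 - a^2 - 10*a - 8) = (a - 5)*(a - 4)*(a^2 + 3*a + 2) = (a - 5)*(a - 4)*(a + 1)*(a + 2)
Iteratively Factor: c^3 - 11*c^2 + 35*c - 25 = (c - 5)*(c^2 - 6*c + 5) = (c - 5)*(c - 1)*(c - 5)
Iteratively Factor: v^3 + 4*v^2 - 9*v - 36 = (v + 4)*(v^2 - 9) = (v - 3)*(v + 4)*(v + 3)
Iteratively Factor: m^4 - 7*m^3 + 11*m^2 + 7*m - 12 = (m - 4)*(m^3 - 3*m^2 - m + 3) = (m - 4)*(m + 1)*(m^2 - 4*m + 3) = (m - 4)*(m - 3)*(m + 1)*(m - 1)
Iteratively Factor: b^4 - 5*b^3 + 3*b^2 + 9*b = (b)*(b^3 - 5*b^2 + 3*b + 9) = b*(b - 3)*(b^2 - 2*b - 3) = b*(b - 3)^2*(b + 1)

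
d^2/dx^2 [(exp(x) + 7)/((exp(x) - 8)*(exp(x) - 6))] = (exp(4*x) + 42*exp(3*x) - 582*exp(2*x) + 700*exp(x) + 7008)*exp(x)/(exp(6*x) - 42*exp(5*x) + 732*exp(4*x) - 6776*exp(3*x) + 35136*exp(2*x) - 96768*exp(x) + 110592)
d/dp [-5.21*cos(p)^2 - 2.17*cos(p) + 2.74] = (10.42*cos(p) + 2.17)*sin(p)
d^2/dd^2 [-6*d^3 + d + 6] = -36*d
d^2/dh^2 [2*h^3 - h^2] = 12*h - 2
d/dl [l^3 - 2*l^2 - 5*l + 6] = 3*l^2 - 4*l - 5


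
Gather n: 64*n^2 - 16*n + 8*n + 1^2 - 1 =64*n^2 - 8*n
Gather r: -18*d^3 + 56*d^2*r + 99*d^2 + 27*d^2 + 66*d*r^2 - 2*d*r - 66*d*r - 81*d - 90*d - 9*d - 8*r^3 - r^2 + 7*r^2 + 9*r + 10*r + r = -18*d^3 + 126*d^2 - 180*d - 8*r^3 + r^2*(66*d + 6) + r*(56*d^2 - 68*d + 20)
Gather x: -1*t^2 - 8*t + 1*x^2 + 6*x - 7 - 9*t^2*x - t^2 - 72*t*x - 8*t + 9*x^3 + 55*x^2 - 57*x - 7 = -2*t^2 - 16*t + 9*x^3 + 56*x^2 + x*(-9*t^2 - 72*t - 51) - 14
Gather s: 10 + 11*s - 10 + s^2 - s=s^2 + 10*s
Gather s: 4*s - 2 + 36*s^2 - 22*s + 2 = 36*s^2 - 18*s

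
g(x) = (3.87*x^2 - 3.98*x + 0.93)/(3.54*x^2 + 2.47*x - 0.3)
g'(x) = (-7.08*x - 2.47)*(3.87*x^2 - 3.98*x + 0.93)/(3.54*x^2 + 2.47*x - 0.3)^2 + (7.74*x - 3.98)/(3.54*x^2 + 2.47*x - 0.3) = (23.6481*x^2 - 8.9064*x - 1.1031)/(12.5316*x^4 + 17.4876*x^3 + 3.9769*x^2 - 1.482*x + 0.09)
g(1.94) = 0.44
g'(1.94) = 0.22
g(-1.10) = 7.89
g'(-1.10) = 23.26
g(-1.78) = 3.11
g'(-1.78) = 2.11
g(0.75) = 0.03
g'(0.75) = 0.44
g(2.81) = 0.59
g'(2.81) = 0.13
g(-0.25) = -3.11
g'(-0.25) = 5.37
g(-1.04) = 9.64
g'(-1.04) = 36.60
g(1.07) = 0.17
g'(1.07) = 0.40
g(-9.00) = 1.33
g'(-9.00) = 0.03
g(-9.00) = 1.33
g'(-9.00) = 0.03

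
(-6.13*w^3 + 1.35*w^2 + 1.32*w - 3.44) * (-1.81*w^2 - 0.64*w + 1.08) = 11.0953*w^5 + 1.4797*w^4 - 9.8736*w^3 + 6.8396*w^2 + 3.6272*w - 3.7152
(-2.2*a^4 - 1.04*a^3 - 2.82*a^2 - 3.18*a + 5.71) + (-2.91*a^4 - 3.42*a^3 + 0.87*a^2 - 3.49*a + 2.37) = -5.11*a^4 - 4.46*a^3 - 1.95*a^2 - 6.67*a + 8.08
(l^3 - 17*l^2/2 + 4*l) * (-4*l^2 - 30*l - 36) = -4*l^5 + 4*l^4 + 203*l^3 + 186*l^2 - 144*l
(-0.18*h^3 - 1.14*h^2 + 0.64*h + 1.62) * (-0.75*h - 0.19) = 0.135*h^4 + 0.8892*h^3 - 0.2634*h^2 - 1.3366*h - 0.3078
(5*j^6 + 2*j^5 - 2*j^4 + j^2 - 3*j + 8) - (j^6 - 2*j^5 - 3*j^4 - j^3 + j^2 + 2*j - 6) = 4*j^6 + 4*j^5 + j^4 + j^3 - 5*j + 14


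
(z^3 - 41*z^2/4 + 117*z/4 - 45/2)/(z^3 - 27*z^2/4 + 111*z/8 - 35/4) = 2*(z^2 - 9*z + 18)/(2*z^2 - 11*z + 14)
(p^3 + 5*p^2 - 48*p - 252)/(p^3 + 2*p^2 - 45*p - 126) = (p + 6)/(p + 3)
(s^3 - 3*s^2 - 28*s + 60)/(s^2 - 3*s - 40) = (s^2 - 8*s + 12)/(s - 8)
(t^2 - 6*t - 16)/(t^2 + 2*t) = (t - 8)/t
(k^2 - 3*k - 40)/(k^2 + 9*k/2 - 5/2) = 2*(k - 8)/(2*k - 1)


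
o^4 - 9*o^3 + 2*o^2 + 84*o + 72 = (o - 6)^2*(o + 1)*(o + 2)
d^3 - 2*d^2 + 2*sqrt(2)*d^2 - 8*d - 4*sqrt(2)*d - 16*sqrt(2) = (d - 4)*(d + 2)*(d + 2*sqrt(2))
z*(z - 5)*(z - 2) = z^3 - 7*z^2 + 10*z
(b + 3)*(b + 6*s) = b^2 + 6*b*s + 3*b + 18*s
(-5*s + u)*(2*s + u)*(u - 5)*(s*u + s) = -10*s^3*u^2 + 40*s^3*u + 50*s^3 - 3*s^2*u^3 + 12*s^2*u^2 + 15*s^2*u + s*u^4 - 4*s*u^3 - 5*s*u^2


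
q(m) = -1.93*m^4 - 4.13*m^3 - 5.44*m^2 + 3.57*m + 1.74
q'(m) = -7.72*m^3 - 12.39*m^2 - 10.88*m + 3.57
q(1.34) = -19.40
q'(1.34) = -51.83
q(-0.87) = -3.87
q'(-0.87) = 8.74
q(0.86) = -2.90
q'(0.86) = -19.86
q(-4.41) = -495.57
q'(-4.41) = 472.70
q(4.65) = -1416.87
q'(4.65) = -1091.13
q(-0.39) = -0.28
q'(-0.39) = 6.39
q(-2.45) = -48.46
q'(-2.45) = 69.39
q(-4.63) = -608.41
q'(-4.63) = 554.57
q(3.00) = -304.35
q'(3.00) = -349.02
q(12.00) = -47895.90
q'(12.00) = -15251.31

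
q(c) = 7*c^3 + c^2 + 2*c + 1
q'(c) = 21*c^2 + 2*c + 2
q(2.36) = 103.30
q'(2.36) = 123.68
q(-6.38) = -1788.91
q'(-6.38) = 844.03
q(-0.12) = 0.76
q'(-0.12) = 2.06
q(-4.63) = -681.59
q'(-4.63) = 442.91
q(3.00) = 205.00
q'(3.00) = 197.00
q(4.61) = 717.28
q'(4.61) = 457.51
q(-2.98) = -181.32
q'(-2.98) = 182.53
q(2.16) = 80.53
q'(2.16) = 104.30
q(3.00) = 205.00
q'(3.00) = 197.00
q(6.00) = 1561.00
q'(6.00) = 770.00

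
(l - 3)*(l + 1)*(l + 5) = l^3 + 3*l^2 - 13*l - 15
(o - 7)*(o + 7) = o^2 - 49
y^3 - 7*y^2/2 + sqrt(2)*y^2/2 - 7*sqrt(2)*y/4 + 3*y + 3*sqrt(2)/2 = (y - 2)*(y - 3/2)*(y + sqrt(2)/2)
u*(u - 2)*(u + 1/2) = u^3 - 3*u^2/2 - u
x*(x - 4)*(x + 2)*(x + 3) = x^4 + x^3 - 14*x^2 - 24*x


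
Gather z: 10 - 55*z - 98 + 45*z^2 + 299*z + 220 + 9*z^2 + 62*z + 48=54*z^2 + 306*z + 180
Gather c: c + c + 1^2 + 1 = 2*c + 2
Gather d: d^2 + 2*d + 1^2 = d^2 + 2*d + 1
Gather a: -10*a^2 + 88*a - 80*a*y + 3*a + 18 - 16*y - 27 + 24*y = -10*a^2 + a*(91 - 80*y) + 8*y - 9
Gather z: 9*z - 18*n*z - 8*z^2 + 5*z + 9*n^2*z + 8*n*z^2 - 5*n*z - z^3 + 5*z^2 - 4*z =-z^3 + z^2*(8*n - 3) + z*(9*n^2 - 23*n + 10)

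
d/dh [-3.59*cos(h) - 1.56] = 3.59*sin(h)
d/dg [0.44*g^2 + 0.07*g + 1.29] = 0.88*g + 0.07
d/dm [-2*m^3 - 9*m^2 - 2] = 6*m*(-m - 3)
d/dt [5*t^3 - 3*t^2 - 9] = 3*t*(5*t - 2)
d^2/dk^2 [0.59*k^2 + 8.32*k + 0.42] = 1.18000000000000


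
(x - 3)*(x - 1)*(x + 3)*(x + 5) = x^4 + 4*x^3 - 14*x^2 - 36*x + 45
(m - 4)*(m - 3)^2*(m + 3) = m^4 - 7*m^3 + 3*m^2 + 63*m - 108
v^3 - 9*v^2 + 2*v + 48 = (v - 8)*(v - 3)*(v + 2)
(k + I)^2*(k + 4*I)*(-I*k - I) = -I*k^4 + 6*k^3 - I*k^3 + 6*k^2 + 9*I*k^2 - 4*k + 9*I*k - 4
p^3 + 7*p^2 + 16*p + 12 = (p + 2)^2*(p + 3)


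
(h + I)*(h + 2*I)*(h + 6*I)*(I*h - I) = I*h^4 - 9*h^3 - I*h^3 + 9*h^2 - 20*I*h^2 + 12*h + 20*I*h - 12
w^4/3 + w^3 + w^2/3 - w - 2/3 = (w/3 + 1/3)*(w - 1)*(w + 1)*(w + 2)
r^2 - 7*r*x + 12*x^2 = (r - 4*x)*(r - 3*x)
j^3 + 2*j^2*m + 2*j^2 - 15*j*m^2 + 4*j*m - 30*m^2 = (j + 2)*(j - 3*m)*(j + 5*m)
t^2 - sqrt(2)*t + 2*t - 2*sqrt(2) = (t + 2)*(t - sqrt(2))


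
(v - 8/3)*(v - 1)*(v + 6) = v^3 + 7*v^2/3 - 58*v/3 + 16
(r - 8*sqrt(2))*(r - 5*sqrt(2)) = r^2 - 13*sqrt(2)*r + 80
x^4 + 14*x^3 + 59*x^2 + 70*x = x*(x + 2)*(x + 5)*(x + 7)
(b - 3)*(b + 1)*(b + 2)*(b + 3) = b^4 + 3*b^3 - 7*b^2 - 27*b - 18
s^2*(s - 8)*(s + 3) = s^4 - 5*s^3 - 24*s^2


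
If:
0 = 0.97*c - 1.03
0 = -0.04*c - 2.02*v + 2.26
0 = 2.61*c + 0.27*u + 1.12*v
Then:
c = 1.06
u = -14.82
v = 1.10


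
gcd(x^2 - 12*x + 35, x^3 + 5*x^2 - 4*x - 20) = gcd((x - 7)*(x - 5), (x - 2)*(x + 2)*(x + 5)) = 1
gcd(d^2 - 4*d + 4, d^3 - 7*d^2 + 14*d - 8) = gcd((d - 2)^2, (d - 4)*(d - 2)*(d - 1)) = d - 2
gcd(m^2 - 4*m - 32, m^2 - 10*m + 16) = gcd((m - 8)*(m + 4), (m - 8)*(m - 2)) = m - 8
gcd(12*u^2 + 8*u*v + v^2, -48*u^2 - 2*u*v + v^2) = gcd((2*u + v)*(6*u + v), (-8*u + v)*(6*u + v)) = 6*u + v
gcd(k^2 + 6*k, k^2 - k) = k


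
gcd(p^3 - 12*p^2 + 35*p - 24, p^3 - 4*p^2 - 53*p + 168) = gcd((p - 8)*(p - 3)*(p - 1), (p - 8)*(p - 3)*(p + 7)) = p^2 - 11*p + 24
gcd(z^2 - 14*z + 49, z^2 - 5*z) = 1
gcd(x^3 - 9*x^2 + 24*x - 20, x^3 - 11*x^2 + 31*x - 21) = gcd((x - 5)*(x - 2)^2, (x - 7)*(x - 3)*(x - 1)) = 1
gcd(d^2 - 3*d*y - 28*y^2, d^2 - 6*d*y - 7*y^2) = -d + 7*y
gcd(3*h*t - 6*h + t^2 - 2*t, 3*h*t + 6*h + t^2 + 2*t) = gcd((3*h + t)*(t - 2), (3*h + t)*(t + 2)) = 3*h + t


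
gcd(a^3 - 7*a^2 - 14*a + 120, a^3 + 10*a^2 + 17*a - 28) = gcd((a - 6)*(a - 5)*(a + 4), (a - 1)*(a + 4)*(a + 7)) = a + 4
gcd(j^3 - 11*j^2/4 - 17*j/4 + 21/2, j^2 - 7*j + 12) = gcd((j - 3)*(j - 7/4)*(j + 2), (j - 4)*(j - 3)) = j - 3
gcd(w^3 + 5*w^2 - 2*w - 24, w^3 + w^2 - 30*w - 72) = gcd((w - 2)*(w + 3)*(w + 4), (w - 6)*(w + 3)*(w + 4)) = w^2 + 7*w + 12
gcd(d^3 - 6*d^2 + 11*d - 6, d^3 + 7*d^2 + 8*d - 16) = d - 1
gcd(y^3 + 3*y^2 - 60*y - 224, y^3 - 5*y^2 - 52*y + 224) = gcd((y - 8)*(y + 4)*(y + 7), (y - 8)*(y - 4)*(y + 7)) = y^2 - y - 56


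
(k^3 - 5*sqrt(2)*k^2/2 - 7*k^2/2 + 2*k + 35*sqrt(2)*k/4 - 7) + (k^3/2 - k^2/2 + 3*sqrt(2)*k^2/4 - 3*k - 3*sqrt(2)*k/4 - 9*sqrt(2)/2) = 3*k^3/2 - 4*k^2 - 7*sqrt(2)*k^2/4 - k + 8*sqrt(2)*k - 7 - 9*sqrt(2)/2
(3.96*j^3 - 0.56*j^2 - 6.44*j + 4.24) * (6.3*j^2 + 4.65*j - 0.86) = 24.948*j^5 + 14.886*j^4 - 46.5816*j^3 - 2.75240000000001*j^2 + 25.2544*j - 3.6464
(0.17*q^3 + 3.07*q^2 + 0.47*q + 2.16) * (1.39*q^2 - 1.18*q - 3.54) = 0.2363*q^5 + 4.0667*q^4 - 3.5711*q^3 - 8.42*q^2 - 4.2126*q - 7.6464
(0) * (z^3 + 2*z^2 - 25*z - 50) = 0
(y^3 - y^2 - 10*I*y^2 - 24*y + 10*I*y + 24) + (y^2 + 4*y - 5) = y^3 - 10*I*y^2 - 20*y + 10*I*y + 19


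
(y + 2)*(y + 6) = y^2 + 8*y + 12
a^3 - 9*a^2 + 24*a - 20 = (a - 5)*(a - 2)^2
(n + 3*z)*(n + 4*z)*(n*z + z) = n^3*z + 7*n^2*z^2 + n^2*z + 12*n*z^3 + 7*n*z^2 + 12*z^3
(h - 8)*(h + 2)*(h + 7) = h^3 + h^2 - 58*h - 112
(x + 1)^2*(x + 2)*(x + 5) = x^4 + 9*x^3 + 25*x^2 + 27*x + 10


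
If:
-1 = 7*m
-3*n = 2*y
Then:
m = -1/7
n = -2*y/3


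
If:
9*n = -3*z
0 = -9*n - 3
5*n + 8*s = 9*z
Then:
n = -1/3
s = 4/3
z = 1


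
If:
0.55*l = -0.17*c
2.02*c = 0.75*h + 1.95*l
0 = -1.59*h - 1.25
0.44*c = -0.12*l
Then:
No Solution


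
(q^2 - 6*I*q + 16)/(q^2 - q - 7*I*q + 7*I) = (q^2 - 6*I*q + 16)/(q^2 - q - 7*I*q + 7*I)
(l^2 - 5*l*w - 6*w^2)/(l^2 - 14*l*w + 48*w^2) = (-l - w)/(-l + 8*w)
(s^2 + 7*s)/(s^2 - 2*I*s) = (s + 7)/(s - 2*I)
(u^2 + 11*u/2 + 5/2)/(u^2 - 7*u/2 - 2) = (u + 5)/(u - 4)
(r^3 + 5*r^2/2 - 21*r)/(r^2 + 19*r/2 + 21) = r*(2*r - 7)/(2*r + 7)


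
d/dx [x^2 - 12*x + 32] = 2*x - 12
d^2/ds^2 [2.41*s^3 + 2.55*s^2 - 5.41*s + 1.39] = 14.46*s + 5.1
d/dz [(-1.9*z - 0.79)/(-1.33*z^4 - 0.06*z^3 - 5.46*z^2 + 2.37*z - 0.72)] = (-7.581*z^4 - 4.4308*z^3 - 10.5162*z^2 - 8.6268*z + 3.2403)/(1.7689*z^8 + 0.1596*z^7 + 14.5272*z^6 - 5.649*z^5 + 31.4424*z^4 - 25.794*z^3 + 13.4793*z^2 - 3.4128*z + 0.5184)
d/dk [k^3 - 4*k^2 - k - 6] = 3*k^2 - 8*k - 1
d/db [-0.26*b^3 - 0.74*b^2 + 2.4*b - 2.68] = -0.78*b^2 - 1.48*b + 2.4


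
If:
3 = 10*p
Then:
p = 3/10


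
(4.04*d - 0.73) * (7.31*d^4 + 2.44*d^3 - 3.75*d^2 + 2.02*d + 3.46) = 29.5324*d^5 + 4.5213*d^4 - 16.9312*d^3 + 10.8983*d^2 + 12.5038*d - 2.5258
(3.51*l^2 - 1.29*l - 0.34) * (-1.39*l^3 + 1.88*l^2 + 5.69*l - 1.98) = -4.8789*l^5 + 8.3919*l^4 + 18.0193*l^3 - 14.9291*l^2 + 0.6196*l + 0.6732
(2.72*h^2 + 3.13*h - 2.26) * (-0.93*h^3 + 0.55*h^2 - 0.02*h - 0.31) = -2.5296*h^5 - 1.4149*h^4 + 3.7689*h^3 - 2.1488*h^2 - 0.9251*h + 0.7006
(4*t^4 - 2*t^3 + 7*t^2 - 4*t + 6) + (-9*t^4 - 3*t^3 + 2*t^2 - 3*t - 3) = -5*t^4 - 5*t^3 + 9*t^2 - 7*t + 3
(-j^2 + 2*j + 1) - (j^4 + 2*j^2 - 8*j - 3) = -j^4 - 3*j^2 + 10*j + 4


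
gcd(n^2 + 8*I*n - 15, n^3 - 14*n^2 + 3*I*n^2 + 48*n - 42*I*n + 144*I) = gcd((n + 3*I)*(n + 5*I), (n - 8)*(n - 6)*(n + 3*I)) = n + 3*I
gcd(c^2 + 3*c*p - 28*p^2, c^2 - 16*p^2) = -c + 4*p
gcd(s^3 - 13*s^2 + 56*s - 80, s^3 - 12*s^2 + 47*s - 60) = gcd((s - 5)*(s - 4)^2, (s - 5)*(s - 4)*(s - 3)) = s^2 - 9*s + 20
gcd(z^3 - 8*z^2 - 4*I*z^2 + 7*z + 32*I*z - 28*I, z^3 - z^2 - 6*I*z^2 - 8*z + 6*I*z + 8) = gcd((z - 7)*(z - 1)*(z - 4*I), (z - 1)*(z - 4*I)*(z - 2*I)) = z^2 + z*(-1 - 4*I) + 4*I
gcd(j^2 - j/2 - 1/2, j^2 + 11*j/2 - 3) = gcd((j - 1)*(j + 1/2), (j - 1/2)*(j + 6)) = 1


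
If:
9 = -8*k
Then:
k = -9/8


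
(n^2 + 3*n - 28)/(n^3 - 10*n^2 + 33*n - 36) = (n + 7)/(n^2 - 6*n + 9)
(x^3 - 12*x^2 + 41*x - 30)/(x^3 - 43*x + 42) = (x - 5)/(x + 7)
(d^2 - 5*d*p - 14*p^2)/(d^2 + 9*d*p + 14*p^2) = (d - 7*p)/(d + 7*p)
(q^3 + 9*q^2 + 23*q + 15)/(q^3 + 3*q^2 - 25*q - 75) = (q + 1)/(q - 5)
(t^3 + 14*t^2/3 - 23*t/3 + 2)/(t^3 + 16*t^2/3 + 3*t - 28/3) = (3*t^2 + 17*t - 6)/(3*t^2 + 19*t + 28)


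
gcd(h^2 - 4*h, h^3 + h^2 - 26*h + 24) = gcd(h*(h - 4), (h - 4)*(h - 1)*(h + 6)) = h - 4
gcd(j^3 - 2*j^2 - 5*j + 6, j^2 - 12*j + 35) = 1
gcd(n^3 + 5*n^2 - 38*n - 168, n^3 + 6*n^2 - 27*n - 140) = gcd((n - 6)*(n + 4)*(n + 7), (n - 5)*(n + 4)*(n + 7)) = n^2 + 11*n + 28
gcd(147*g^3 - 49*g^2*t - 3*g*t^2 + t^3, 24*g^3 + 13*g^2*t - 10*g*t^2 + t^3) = -3*g + t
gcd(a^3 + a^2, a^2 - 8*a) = a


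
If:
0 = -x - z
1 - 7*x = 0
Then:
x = 1/7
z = -1/7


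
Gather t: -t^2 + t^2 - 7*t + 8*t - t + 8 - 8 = 0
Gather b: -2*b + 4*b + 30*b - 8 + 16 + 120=32*b + 128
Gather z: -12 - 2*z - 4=-2*z - 16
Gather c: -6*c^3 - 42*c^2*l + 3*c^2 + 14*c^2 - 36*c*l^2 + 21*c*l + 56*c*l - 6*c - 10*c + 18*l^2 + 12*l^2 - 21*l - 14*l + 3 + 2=-6*c^3 + c^2*(17 - 42*l) + c*(-36*l^2 + 77*l - 16) + 30*l^2 - 35*l + 5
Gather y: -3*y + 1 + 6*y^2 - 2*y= 6*y^2 - 5*y + 1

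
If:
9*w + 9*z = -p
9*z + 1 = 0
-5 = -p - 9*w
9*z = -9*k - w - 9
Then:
No Solution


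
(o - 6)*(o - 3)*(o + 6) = o^3 - 3*o^2 - 36*o + 108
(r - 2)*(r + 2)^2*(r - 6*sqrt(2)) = r^4 - 6*sqrt(2)*r^3 + 2*r^3 - 12*sqrt(2)*r^2 - 4*r^2 - 8*r + 24*sqrt(2)*r + 48*sqrt(2)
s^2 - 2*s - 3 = (s - 3)*(s + 1)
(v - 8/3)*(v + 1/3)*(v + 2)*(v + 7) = v^4 + 20*v^3/3 - 71*v^2/9 - 122*v/3 - 112/9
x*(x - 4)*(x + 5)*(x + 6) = x^4 + 7*x^3 - 14*x^2 - 120*x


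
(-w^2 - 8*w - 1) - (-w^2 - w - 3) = 2 - 7*w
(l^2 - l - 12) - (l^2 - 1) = -l - 11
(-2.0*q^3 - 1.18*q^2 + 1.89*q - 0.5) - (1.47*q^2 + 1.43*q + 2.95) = -2.0*q^3 - 2.65*q^2 + 0.46*q - 3.45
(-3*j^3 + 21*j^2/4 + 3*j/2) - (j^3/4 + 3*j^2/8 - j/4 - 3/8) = -13*j^3/4 + 39*j^2/8 + 7*j/4 + 3/8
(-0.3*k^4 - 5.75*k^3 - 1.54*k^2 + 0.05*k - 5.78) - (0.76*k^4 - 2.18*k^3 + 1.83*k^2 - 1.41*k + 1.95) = -1.06*k^4 - 3.57*k^3 - 3.37*k^2 + 1.46*k - 7.73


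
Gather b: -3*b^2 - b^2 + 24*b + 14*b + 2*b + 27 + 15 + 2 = -4*b^2 + 40*b + 44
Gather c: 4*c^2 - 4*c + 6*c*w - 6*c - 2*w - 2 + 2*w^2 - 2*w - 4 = 4*c^2 + c*(6*w - 10) + 2*w^2 - 4*w - 6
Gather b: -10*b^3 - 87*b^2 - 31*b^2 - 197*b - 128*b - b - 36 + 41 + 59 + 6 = -10*b^3 - 118*b^2 - 326*b + 70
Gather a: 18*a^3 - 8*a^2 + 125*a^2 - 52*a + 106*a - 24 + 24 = 18*a^3 + 117*a^2 + 54*a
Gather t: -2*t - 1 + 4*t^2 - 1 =4*t^2 - 2*t - 2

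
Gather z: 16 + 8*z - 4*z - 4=4*z + 12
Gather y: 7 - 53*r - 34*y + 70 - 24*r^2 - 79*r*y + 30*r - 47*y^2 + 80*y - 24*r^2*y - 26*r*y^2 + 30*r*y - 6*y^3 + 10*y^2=-24*r^2 - 23*r - 6*y^3 + y^2*(-26*r - 37) + y*(-24*r^2 - 49*r + 46) + 77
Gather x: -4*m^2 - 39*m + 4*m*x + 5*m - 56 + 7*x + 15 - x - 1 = -4*m^2 - 34*m + x*(4*m + 6) - 42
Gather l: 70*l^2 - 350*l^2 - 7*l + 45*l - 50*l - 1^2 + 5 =-280*l^2 - 12*l + 4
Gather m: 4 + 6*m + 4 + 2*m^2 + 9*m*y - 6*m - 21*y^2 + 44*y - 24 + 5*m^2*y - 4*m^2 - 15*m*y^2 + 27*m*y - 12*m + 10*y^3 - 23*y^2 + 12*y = m^2*(5*y - 2) + m*(-15*y^2 + 36*y - 12) + 10*y^3 - 44*y^2 + 56*y - 16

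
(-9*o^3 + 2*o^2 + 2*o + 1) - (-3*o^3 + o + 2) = -6*o^3 + 2*o^2 + o - 1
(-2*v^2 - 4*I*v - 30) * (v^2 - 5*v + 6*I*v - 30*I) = -2*v^4 + 10*v^3 - 16*I*v^3 - 6*v^2 + 80*I*v^2 + 30*v - 180*I*v + 900*I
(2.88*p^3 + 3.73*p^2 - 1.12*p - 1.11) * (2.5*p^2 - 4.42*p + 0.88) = 7.2*p^5 - 3.4046*p^4 - 16.7522*p^3 + 5.4578*p^2 + 3.9206*p - 0.9768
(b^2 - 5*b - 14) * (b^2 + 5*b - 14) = b^4 - 53*b^2 + 196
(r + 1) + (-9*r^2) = -9*r^2 + r + 1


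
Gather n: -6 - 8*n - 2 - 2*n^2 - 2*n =-2*n^2 - 10*n - 8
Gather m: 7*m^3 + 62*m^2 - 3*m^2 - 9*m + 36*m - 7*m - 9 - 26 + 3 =7*m^3 + 59*m^2 + 20*m - 32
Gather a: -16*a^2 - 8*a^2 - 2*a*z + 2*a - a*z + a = -24*a^2 + a*(3 - 3*z)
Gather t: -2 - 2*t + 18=16 - 2*t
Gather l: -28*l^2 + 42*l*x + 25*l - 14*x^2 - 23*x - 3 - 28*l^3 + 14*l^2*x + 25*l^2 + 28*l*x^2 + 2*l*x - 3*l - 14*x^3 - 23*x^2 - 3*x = -28*l^3 + l^2*(14*x - 3) + l*(28*x^2 + 44*x + 22) - 14*x^3 - 37*x^2 - 26*x - 3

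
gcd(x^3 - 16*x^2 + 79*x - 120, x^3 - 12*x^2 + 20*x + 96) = x - 8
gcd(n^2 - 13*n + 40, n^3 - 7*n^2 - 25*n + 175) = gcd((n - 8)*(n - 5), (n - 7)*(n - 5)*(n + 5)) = n - 5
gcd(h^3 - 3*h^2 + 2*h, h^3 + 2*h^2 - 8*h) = h^2 - 2*h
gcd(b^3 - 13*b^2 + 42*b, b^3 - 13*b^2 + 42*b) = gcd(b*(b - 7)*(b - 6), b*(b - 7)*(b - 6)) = b^3 - 13*b^2 + 42*b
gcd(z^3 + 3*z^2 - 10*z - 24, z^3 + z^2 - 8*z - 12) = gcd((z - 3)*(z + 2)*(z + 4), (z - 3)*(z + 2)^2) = z^2 - z - 6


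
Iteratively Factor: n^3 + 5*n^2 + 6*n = (n)*(n^2 + 5*n + 6) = n*(n + 2)*(n + 3)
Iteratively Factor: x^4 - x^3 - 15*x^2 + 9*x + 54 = (x + 3)*(x^3 - 4*x^2 - 3*x + 18) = (x - 3)*(x + 3)*(x^2 - x - 6) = (x - 3)^2*(x + 3)*(x + 2)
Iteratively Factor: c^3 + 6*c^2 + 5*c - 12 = (c + 3)*(c^2 + 3*c - 4) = (c + 3)*(c + 4)*(c - 1)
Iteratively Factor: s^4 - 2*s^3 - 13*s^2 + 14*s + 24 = (s - 4)*(s^3 + 2*s^2 - 5*s - 6) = (s - 4)*(s + 1)*(s^2 + s - 6) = (s - 4)*(s - 2)*(s + 1)*(s + 3)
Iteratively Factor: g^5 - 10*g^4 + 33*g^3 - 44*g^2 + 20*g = (g - 5)*(g^4 - 5*g^3 + 8*g^2 - 4*g) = (g - 5)*(g - 1)*(g^3 - 4*g^2 + 4*g) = g*(g - 5)*(g - 1)*(g^2 - 4*g + 4) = g*(g - 5)*(g - 2)*(g - 1)*(g - 2)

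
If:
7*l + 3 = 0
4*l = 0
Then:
No Solution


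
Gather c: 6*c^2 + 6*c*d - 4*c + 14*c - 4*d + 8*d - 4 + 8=6*c^2 + c*(6*d + 10) + 4*d + 4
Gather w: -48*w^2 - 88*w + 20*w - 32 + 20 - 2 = -48*w^2 - 68*w - 14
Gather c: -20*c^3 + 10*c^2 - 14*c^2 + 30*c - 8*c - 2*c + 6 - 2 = -20*c^3 - 4*c^2 + 20*c + 4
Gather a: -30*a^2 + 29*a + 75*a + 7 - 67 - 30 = -30*a^2 + 104*a - 90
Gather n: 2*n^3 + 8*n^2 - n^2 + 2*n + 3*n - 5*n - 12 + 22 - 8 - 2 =2*n^3 + 7*n^2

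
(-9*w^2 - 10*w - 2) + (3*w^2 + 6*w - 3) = -6*w^2 - 4*w - 5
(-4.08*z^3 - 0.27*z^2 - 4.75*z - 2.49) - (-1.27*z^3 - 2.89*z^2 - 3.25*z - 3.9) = -2.81*z^3 + 2.62*z^2 - 1.5*z + 1.41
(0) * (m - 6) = 0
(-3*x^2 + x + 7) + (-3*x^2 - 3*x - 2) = -6*x^2 - 2*x + 5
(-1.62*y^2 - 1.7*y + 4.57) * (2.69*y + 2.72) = -4.3578*y^3 - 8.9794*y^2 + 7.6693*y + 12.4304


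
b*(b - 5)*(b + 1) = b^3 - 4*b^2 - 5*b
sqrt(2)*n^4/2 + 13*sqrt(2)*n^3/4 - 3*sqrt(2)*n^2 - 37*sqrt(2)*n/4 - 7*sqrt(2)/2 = (n - 2)*(n + 1/2)*(n + 7)*(sqrt(2)*n/2 + sqrt(2)/2)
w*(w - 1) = w^2 - w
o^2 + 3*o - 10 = (o - 2)*(o + 5)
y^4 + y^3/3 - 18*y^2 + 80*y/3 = y*(y - 8/3)*(y - 2)*(y + 5)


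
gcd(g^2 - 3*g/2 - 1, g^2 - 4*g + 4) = g - 2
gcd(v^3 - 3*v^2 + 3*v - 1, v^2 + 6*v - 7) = v - 1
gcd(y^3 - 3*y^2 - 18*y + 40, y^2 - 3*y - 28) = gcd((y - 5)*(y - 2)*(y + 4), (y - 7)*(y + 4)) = y + 4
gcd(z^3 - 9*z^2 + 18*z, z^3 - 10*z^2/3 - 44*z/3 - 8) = z - 6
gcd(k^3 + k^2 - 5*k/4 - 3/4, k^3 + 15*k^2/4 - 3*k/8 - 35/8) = k - 1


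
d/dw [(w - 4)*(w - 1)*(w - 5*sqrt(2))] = 3*w^2 - 10*sqrt(2)*w - 10*w + 4 + 25*sqrt(2)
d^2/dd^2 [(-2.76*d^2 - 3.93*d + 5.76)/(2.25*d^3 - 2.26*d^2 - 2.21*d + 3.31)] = (-27.945*d^6 - 119.37375*d^5 + 387.4797*d^4 - 232.521594*d^3 + 232.01442*d^2 - 261.164772*d + 24.466986)/(11.390625*d^9 - 34.32375*d^8 + 0.911924999999997*d^7 + 106.154549*d^6 - 101.883813*d^5 - 81.14958*d^4 + 162.35257*d^3 - 25.783245*d^2 - 72.638943*d + 36.264691)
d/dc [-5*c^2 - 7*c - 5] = -10*c - 7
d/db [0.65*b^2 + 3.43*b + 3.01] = 1.3*b + 3.43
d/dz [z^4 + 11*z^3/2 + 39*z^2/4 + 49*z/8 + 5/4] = 4*z^3 + 33*z^2/2 + 39*z/2 + 49/8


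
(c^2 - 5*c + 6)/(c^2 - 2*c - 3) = (c - 2)/(c + 1)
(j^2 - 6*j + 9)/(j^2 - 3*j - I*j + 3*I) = (j - 3)/(j - I)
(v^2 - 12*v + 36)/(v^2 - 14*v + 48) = (v - 6)/(v - 8)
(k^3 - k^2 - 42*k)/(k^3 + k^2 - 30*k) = (k - 7)/(k - 5)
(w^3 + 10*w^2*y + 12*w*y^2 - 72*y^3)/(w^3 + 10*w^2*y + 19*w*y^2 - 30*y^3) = (-w^2 - 4*w*y + 12*y^2)/(-w^2 - 4*w*y + 5*y^2)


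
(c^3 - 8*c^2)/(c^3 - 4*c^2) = (c - 8)/(c - 4)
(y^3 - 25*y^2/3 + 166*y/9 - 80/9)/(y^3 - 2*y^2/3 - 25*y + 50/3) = (y - 8/3)/(y + 5)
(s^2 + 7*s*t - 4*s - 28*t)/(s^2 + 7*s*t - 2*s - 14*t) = (s - 4)/(s - 2)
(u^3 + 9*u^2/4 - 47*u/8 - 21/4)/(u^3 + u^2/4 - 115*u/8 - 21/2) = (u - 2)/(u - 4)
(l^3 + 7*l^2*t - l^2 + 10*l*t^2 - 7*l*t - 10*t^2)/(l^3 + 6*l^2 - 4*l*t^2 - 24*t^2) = (-l^2 - 5*l*t + l + 5*t)/(-l^2 + 2*l*t - 6*l + 12*t)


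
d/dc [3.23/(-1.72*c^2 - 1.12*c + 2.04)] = (11.1112*c + 3.6176)/(1.72*c^2 + 1.12*c - 2.04)^2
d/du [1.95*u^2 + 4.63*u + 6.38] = 3.9*u + 4.63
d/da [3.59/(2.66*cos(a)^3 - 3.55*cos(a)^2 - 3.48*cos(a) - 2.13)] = (28.6482*cos(a)^2 - 25.489*cos(a) - 12.4932)*sin(a)/(-2.66*cos(a)^3 + 3.55*cos(a)^2 + 3.48*cos(a) + 2.13)^2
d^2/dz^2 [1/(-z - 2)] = -2/(z + 2)^3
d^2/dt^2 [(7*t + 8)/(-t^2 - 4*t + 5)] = 2*(-4*(t + 2)^2*(7*t + 8) + 3*(7*t + 12)*(t^2 + 4*t - 5))/(t^2 + 4*t - 5)^3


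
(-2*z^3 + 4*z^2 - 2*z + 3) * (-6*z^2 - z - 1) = 12*z^5 - 22*z^4 + 10*z^3 - 20*z^2 - z - 3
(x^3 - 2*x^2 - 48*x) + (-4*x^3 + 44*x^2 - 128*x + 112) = -3*x^3 + 42*x^2 - 176*x + 112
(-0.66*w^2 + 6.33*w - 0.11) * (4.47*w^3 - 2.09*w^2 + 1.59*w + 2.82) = -2.9502*w^5 + 29.6745*w^4 - 14.7708*w^3 + 8.4334*w^2 + 17.6757*w - 0.3102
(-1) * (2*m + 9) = -2*m - 9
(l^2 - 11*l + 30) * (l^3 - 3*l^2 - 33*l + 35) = l^5 - 14*l^4 + 30*l^3 + 308*l^2 - 1375*l + 1050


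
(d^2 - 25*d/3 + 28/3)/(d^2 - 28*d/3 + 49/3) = (3*d - 4)/(3*d - 7)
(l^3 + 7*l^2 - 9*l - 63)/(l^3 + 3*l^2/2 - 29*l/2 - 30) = 2*(l^2 + 4*l - 21)/(2*l^2 - 3*l - 20)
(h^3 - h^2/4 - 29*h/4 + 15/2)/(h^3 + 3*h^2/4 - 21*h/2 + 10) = (h + 3)/(h + 4)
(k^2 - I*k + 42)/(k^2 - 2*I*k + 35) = (k + 6*I)/(k + 5*I)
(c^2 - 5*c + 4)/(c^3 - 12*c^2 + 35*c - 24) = (c - 4)/(c^2 - 11*c + 24)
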